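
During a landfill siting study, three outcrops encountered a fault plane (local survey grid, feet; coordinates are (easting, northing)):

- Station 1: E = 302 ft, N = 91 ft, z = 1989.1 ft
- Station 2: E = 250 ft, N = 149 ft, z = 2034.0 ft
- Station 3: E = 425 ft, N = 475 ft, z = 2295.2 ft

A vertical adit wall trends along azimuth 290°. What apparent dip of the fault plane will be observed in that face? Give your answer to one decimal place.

14.2°

Two edge vectors: Station 1→Station 2 = (-52, 58, 44.9), Station 1→Station 3 = (123, 384, 306.1).
Normal n = (Station 1→Station 2) × (Station 1→Station 3) = (512.2, 21439.9, -27102).
So ∂z/∂E = −n_x/n_z = 0.01890 and ∂z/∂N = −n_y/n_z = 0.79108.
Unit vector along 290° is (sin 290°, cos 290°) = (-0.9397, 0.3420).
Slope in that direction = a·(-0.9397) + b·(0.3420) = 0.25281.
Apparent dip = arctan|0.25281| = 14.2° (true dip is 38.4°, so apparent ≤ true as expected).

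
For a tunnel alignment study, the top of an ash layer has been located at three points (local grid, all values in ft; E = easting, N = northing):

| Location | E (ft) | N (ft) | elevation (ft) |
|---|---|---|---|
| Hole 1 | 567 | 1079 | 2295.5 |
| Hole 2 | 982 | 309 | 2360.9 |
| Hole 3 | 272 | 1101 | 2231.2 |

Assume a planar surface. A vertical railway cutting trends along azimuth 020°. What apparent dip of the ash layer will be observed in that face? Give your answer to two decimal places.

6.12°

Two edge vectors: Hole 1→Hole 2 = (415, -770, 65.4), Hole 1→Hole 3 = (-295, 22, -64.3).
Normal n = (Hole 1→Hole 2) × (Hole 1→Hole 3) = (48072.2, 7391.5, -218020).
So ∂z/∂E = −n_x/n_z = 0.22049 and ∂z/∂N = −n_y/n_z = 0.03390.
Unit vector along 020° is (sin 20°, cos 20°) = (0.3420, 0.9397).
Slope in that direction = a·(0.3420) + b·(0.9397) = 0.10727.
Apparent dip = arctan|0.10727| = 6.12° (true dip is 12.6°, so apparent ≤ true as expected).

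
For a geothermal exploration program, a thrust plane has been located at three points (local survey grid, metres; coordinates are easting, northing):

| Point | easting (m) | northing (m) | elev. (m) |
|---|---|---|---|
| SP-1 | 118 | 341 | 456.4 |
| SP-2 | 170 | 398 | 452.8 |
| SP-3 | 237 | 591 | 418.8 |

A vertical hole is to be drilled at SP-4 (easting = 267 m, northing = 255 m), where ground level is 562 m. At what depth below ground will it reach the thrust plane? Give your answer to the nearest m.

55 m

Let the plane be z = a·easting + b·northing + c.
SP-2−SP-1: 52a + 57b = −3.6;  SP-3−SP-1: 119a + 250b = −37.6.
Solving gives a = 0.19997, b = −0.24558.
Then c = 456.4 − a·118 − b·341 = 516.55.
At (267, 255): z_contact = 53.4 − 62.6 + 516.55 = 507.3 m.
Depth below ground = 562 − 507.3 = 55 m.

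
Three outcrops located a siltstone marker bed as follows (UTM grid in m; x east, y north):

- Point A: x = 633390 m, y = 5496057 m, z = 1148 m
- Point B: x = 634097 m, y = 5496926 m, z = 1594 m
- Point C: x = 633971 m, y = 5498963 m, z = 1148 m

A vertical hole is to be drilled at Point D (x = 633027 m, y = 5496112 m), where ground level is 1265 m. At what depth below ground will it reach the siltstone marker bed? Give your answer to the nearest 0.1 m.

Let the plane be z = a·x + b·y + c.
Point B−Point A: 707a + 869b = 446;  Point C−Point A: 581a + 2906b = 0.
Solving gives a = 0.836365302, b = −0.167215499.
Then c = 1148 − a·633390 − b·5496057 = 390428.50.
At (633027, 5496112): z_contact = 529441.82 − 919035.11 + 390428.50 = 835.20 m.
Depth below ground = 1265 − 835.20 = 429.8 m.

429.8 m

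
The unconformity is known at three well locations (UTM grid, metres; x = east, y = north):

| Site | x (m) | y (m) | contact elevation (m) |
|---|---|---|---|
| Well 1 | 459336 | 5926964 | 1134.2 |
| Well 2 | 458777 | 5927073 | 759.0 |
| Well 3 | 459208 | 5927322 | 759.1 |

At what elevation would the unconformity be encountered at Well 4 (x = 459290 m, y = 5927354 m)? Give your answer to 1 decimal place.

772.5 m

Let the plane be z = a·x + b·y + c.
Well 2−Well 1: −559a + 109b = −375.2;  Well 3−Well 1: −128a + 358b = −375.1.
Solving gives a = 0.501883762, b = −0.868320890.
Then c = 1134.2 − a·459336 − b·5926964 = 4917107.57.
At (459290, 5927354): z = 230510.2 − 5146845.3 + 4917107.57 = 772.5 m.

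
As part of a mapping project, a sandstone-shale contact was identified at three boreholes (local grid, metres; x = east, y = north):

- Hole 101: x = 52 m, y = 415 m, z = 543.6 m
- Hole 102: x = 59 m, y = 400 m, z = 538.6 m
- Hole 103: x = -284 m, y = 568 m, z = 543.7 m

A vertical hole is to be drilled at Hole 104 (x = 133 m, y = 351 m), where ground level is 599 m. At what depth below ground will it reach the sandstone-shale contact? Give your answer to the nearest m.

67 m

Let the plane be z = a·x + b·y + c.
Hole 102−Hole 101: 7a − 15b = −5;  Hole 103−Hole 101: −336a + 153b = 0.1.
Solving gives a = 0.19237, b = 0.42310.
Then c = 543.6 − a·52 − b·415 = 358.01.
At (133, 351): z_contact = 25.6 + 148.5 + 358.01 = 532.1 m.
Depth below ground = 599 − 532.1 = 67 m.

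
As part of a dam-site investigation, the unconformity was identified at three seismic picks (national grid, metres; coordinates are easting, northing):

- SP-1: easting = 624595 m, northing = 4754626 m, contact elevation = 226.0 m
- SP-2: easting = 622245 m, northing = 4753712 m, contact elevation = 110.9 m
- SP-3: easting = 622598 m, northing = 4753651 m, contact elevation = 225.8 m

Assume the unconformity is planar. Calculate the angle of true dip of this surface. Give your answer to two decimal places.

28.72°

Let the plane be z = a·easting + b·northing + c.
SP-2−SP-1: −2350a − 914b = −115.1;  SP-3−SP-1: −1997a − 975b = −0.2.
Solving gives a = 0.24043, b = −0.49225.
Gradient magnitude |∇z| = √(a² + b²) = √(0.05781 + 0.24231) = 0.54783.
True dip = arctan(0.54783) = 28.72°, dipping toward NNW (azimuth ≈ 334°).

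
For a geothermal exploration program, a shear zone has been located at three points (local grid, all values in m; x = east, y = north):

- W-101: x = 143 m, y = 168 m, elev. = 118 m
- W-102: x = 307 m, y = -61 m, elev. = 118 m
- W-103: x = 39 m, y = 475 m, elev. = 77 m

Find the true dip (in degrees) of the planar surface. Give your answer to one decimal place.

Let the plane be z = a·x + b·y + c.
W-102−W-101: 164a − 229b = 0;  W-103−W-101: −104a + 307b = −41.
Solving gives a = −0.35387, b = −0.25343.
Gradient magnitude |∇z| = √(a² + b²) = √(0.12523 + 0.06423) = 0.43526.
True dip = arctan(0.43526) = 23.5°, dipping toward NE (azimuth ≈ 054°).

23.5°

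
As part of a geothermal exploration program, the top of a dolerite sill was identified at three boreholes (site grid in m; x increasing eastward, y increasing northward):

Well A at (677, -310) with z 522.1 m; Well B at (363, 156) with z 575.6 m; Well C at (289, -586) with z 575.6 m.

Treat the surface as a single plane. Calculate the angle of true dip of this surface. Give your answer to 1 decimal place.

Two edge vectors: Well A→Well B = (-314, 466, 53.5), Well A→Well C = (-388, -276, 53.5).
Normal n = (Well A→Well B) × (Well A→Well C) = (39697, -3959, 267472).
So ∂z/∂x = −n_x/n_z = −0.14842 and ∂z/∂y = −n_y/n_z = 0.01480.
Gradient magnitude |∇z| = √(a² + b²) = √(0.02203 + 0.00022) = 0.14915.
True dip = arctan(0.14915) = 8.5°, dipping toward E (azimuth ≈ 096°).

8.5°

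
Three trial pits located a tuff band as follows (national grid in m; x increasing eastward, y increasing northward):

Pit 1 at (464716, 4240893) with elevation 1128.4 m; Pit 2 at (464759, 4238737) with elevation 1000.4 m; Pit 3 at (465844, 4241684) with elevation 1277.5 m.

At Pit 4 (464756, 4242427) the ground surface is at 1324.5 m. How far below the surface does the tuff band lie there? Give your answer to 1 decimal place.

Let the plane be z = a·x + b·y + c.
Pit 2−Pit 1: 43a − 2156b = −128;  Pit 3−Pit 1: 1128a + 791b = 149.1.
Solving gives a = 0.089299796, b = 0.061150228.
Then c = 1128.4 − a·464716 − b·4240893 = −299702.22.
At (464756, 4242427): z_contact = 41502.62 + 259425.38 − 299702.22 = 1225.78 m.
Depth below ground = 1324.5 − 1225.78 = 98.7 m.

98.7 m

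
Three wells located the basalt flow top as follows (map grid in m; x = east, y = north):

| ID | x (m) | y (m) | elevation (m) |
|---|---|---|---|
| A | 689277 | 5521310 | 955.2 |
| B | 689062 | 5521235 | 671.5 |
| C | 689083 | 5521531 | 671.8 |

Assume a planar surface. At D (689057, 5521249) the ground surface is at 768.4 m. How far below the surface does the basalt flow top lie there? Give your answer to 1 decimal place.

Let the plane be z = a·x + b·y + c.
B−A: −215a − 75b = −283.7;  C−A: −194a + 221b = −283.4.
Solving gives a = 1.352657698, b = −0.094952066.
Then c = 955.2 − a·689277 − b·5521310 = −407140.85.
At (689057, 5521249): z_contact = 932058.26 − 524254.00 − 407140.85 = 663.41 m.
Depth below ground = 768.4 − 663.41 = 105.0 m.

105.0 m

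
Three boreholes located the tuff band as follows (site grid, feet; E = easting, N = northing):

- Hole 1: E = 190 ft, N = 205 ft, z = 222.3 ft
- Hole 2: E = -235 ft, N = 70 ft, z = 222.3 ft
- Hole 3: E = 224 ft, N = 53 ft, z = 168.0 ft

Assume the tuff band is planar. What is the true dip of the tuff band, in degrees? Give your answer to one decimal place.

Let the plane be z = a·E + b·N + c.
Hole 2−Hole 1: −425a − 135b = 0;  Hole 3−Hole 1: 34a − 152b = −54.3.
Solving gives a = −0.10595, b = 0.33354.
Gradient magnitude |∇z| = √(a² + b²) = √(0.01122 + 0.11125) = 0.34996.
True dip = arctan(0.34996) = 19.3°, dipping toward SSE (azimuth ≈ 162°).

19.3°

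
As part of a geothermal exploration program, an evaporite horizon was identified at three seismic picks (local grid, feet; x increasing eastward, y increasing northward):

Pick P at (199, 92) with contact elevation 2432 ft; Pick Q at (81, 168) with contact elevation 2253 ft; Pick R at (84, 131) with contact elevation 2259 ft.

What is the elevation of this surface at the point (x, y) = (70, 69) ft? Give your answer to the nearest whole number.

Two edge vectors: Pick P→Pick Q = (-118, 76, -179), Pick P→Pick R = (-115, 39, -173).
Normal n = (Pick P→Pick Q) × (Pick P→Pick R) = (-6167, 171, 4138).
So ∂z/∂x = −n_x/n_z = 1.49033 and ∂z/∂y = −n_y/n_z = −0.04132.
Intercept c from Pick P: 2432 − 296.58 + 3.80 = 2139.23.
At (70, 69): z = 104.3 − 2.9 + 2139.23 = 2240.7 ft.

2241 ft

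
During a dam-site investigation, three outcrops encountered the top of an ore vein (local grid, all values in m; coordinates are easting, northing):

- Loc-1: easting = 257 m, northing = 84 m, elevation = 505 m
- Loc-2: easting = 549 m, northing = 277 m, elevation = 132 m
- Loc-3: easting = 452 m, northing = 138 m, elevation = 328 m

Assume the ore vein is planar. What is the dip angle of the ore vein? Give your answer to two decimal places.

49.15°

Two edge vectors: Loc-1→Loc-2 = (292, 193, -373), Loc-1→Loc-3 = (195, 54, -177).
Normal n = (Loc-1→Loc-2) × (Loc-1→Loc-3) = (-14019, -21051, -21867).
So ∂z/∂easting = −n_x/n_z = −0.64110 and ∂z/∂northing = −n_y/n_z = −0.96268.
Gradient magnitude |∇z| = √(a² + b²) = √(0.41101 + 0.92676) = 1.15662.
True dip = arctan(1.15662) = 49.15°, dipping toward NNE (azimuth ≈ 034°).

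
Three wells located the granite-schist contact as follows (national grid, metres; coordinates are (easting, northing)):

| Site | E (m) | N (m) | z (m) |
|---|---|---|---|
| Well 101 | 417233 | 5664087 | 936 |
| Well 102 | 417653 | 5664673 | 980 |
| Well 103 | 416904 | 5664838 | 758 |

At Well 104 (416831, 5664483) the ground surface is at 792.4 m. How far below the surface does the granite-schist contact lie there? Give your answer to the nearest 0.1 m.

12.0 m

Let the plane be z = a·E + b·N + c.
Well 102−Well 101: 420a + 586b = 44;  Well 103−Well 101: −329a + 751b = −178.
Solving gives a = 0.270264101, b = −0.118619322.
Then c = 936 − a·417233 − b·5664087 = 560043.06.
At (416831, 5664483): z_contact = 112654.46 − 671917.13 + 560043.06 = 780.38 m.
Depth below ground = 792.4 − 780.38 = 12.0 m.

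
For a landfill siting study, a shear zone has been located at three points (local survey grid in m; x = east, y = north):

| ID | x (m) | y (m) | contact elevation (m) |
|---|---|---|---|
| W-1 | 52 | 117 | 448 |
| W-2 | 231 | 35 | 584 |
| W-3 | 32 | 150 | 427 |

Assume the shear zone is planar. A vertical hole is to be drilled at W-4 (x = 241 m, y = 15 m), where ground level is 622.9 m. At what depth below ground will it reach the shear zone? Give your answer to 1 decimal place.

Let the plane be z = a·x + b·y + c.
W-2−W-1: 179a − 82b = 136;  W-3−W-1: −20a + 33b = −21.
Solving gives a = 0.64823, b = −0.24350.
Then c = 448 − a·52 − b·117 = 442.78.
At (241, 15): z_contact = 156.22 − 3.65 + 442.78 = 595.35 m.
Depth below ground = 622.9 − 595.35 = 27.5 m.

27.5 m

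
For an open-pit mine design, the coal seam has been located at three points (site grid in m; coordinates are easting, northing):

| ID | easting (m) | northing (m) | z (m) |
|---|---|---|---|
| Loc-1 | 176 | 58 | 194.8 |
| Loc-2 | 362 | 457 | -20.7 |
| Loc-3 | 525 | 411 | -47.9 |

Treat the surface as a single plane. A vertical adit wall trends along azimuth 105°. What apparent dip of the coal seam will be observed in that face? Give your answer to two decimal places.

Two edge vectors: Loc-1→Loc-2 = (186, 399, -215.5), Loc-1→Loc-3 = (349, 353, -242.7).
Normal n = (Loc-1→Loc-2) × (Loc-1→Loc-3) = (-20765.8, -30067.3, -73593).
So ∂z/∂easting = −n_x/n_z = −0.28217 and ∂z/∂northing = −n_y/n_z = −0.40856.
Unit vector along 105° is (sin 105°, cos 105°) = (0.9659, -0.2588).
Slope in that direction = a·(0.9659) + b·(-0.2588) = −0.16681.
Apparent dip = arctan|0.16681| = 9.47° (true dip is 26.4°, so apparent ≤ true as expected).

9.47°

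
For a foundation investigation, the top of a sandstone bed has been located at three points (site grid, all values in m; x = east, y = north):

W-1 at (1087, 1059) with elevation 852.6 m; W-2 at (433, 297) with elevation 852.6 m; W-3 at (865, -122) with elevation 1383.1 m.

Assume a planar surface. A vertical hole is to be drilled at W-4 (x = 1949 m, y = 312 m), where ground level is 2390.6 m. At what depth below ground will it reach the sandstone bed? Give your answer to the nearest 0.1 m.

530.7 m

Let the plane be z = a·x + b·y + c.
W-2−W-1: −654a − 762b = 0;  W-3−W-1: −222a − 1181b = 530.5.
Solving gives a = 0.670150, b = −0.575168.
Then c = 852.6 − a·1087 − b·1059 = 733.25.
At (1949, 312): z_contact = 1306.12 − 179.45 + 733.25 = 1859.92 m.
Depth below ground = 2390.6 − 1859.92 = 530.7 m.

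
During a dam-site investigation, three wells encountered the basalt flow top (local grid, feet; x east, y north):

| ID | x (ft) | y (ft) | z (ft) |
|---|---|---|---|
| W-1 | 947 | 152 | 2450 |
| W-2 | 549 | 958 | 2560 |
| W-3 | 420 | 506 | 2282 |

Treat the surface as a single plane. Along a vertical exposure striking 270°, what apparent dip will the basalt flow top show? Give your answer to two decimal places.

Two edge vectors: W-1→W-2 = (-398, 806, 110), W-1→W-3 = (-527, 354, -168).
Normal n = (W-1→W-2) × (W-1→W-3) = (-174348, -124834, 283870).
So ∂z/∂x = −n_x/n_z = 0.61418 and ∂z/∂y = −n_y/n_z = 0.43976.
Unit vector along 270° is (sin 270°, cos 270°) = (-1.0000, -0.0000).
Slope in that direction = a·(-1.0000) + b·(-0.0000) = −0.61418.
Apparent dip = arctan|0.61418| = 31.56° (true dip is 37.1°, so apparent ≤ true as expected).

31.56°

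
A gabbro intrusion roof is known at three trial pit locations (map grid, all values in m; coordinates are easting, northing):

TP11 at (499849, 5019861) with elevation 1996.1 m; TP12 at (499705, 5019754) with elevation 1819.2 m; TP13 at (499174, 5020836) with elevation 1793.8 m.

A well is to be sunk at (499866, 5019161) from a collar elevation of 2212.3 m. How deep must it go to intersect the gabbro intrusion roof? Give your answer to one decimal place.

497.9 m

Two edge vectors: TP11→TP12 = (-144, -107, -176.9), TP11→TP13 = (-675, 975, -202.3).
Normal n = (TP11→TP12) × (TP11→TP13) = (194123.6, 90276.3, -212625).
So ∂z/∂easting = −n_x/n_z = 0.912985773 and ∂z/∂northing = −n_y/n_z = 0.424579894.
Intercept c from TP11: 1996.1 − 456355.03 − 2131332.05 = −2585690.98.
At (499866, 5019161): z_contact = 456370.55 + 2131034.85 − 2585690.98 = 1714.41 m.
Depth below ground = 2212.3 − 1714.41 = 497.9 m.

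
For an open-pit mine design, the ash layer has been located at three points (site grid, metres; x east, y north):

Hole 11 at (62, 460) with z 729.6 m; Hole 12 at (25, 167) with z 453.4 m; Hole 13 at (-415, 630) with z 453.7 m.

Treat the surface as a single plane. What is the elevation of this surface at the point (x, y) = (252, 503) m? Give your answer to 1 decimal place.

Let the plane be z = a·x + b·y + c.
Hole 12−Hole 11: −37a − 293b = −276.2;  Hole 13−Hole 11: −477a + 170b = −275.9.
Solving gives a = 0.87499, b = 0.83217.
Then c = 729.6 − a·62 − b·460 = 292.55.
At (252, 503): z = 220.5 + 418.6 + 292.55 = 931.6 m.

931.6 m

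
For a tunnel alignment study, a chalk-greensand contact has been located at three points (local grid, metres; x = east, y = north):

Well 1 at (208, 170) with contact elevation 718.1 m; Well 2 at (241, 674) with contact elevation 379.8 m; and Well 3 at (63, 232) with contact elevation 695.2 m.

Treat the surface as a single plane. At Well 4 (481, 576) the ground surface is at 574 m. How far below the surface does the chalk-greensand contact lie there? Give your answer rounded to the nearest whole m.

Two edge vectors: Well 1→Well 2 = (33, 504, -338.3), Well 1→Well 3 = (-145, 62, -22.9).
Normal n = (Well 1→Well 2) × (Well 1→Well 3) = (9433, 49809.2, 75126).
So ∂z/∂x = −n_x/n_z = −0.12556 and ∂z/∂y = −n_y/n_z = −0.66301.
Intercept c from Well 1: 718.1 + 26.12 + 112.71 = 856.93.
At (481, 576): z_contact = −60.4 − 381.9 + 856.93 = 414.6 m.
Depth below ground = 574 − 414.6 = 159 m.

159 m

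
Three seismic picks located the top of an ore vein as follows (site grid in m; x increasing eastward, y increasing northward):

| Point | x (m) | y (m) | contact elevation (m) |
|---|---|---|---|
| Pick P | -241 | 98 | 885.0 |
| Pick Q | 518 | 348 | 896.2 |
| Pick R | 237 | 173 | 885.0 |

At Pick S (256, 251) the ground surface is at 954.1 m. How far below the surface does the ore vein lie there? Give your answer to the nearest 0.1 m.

Let the plane be z = a·x + b·y + c.
Pick Q−Pick P: 759a + 250b = 11.2;  Pick R−Pick P: 478a + 75b = 0.
Solving gives a = −0.01342, b = 0.08555.
Then c = 885 − a·-241 − b·98 = 873.38.
At (256, 251): z_contact = −3.44 + 21.47 + 873.38 = 891.42 m.
Depth below ground = 954.1 − 891.42 = 62.7 m.

62.7 m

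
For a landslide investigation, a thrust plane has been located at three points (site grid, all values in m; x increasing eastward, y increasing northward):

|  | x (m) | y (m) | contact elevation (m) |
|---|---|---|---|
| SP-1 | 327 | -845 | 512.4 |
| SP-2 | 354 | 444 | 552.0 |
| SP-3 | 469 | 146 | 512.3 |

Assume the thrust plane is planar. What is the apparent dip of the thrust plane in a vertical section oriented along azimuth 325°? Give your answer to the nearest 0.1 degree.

9.9°

Two edge vectors: SP-1→SP-2 = (27, 1289, 39.6), SP-1→SP-3 = (142, 991, -0.1).
Normal n = (SP-1→SP-2) × (SP-1→SP-3) = (-39372.5, 5625.9, -156281).
So ∂z/∂x = −n_x/n_z = −0.25193 and ∂z/∂y = −n_y/n_z = 0.03600.
Unit vector along 325° is (sin 325°, cos 325°) = (-0.5736, 0.8192).
Slope in that direction = a·(-0.5736) + b·(0.8192) = 0.17399.
Apparent dip = arctan|0.17399| = 9.9° (true dip is 14.3°, so apparent ≤ true as expected).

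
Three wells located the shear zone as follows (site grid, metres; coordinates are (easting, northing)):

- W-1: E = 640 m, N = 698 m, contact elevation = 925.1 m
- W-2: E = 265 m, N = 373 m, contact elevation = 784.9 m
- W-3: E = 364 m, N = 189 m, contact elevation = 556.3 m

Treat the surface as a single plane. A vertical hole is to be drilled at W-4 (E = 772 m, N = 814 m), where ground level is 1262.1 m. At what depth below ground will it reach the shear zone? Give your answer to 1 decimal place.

Two edge vectors: W-1→W-2 = (-375, -325, -140.2), W-1→W-3 = (-276, -509, -368.8).
Normal n = (W-1→W-2) × (W-1→W-3) = (48498.2, -99604.8, 101175).
So ∂z/∂E = −n_x/n_z = −0.47935 and ∂z/∂N = −n_y/n_z = 0.98448.
Intercept c from W-1: 925.1 + 306.78 − 687.17 = 544.72.
At (772, 814): z_contact = −370.06 + 801.37 + 544.72 = 976.03 m.
Depth below ground = 1262.1 − 976.03 = 286.1 m.

286.1 m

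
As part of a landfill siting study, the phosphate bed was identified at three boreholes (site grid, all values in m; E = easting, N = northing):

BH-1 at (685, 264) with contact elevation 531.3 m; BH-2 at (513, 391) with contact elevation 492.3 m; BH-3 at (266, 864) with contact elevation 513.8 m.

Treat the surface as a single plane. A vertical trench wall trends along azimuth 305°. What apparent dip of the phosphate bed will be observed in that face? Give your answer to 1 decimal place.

11.0°

Let the plane be z = a·E + b·N + c.
BH-2−BH-1: −172a + 127b = −39;  BH-3−BH-1: −419a + 600b = −17.5.
Solving gives a = 0.42366, b = 0.26669.
Unit vector along 305° is (sin 305°, cos 305°) = (-0.8192, 0.5736).
Slope in that direction = a·(-0.8192) + b·(0.5736) = −0.19408.
Apparent dip = arctan|0.19408| = 11.0° (true dip is 26.6°, so apparent ≤ true as expected).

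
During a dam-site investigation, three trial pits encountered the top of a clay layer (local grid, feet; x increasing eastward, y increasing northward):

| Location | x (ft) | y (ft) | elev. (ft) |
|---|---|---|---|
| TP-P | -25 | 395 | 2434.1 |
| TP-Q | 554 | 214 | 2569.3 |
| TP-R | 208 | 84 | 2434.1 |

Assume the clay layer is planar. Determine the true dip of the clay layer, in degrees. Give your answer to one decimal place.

Let the plane be z = a·x + b·y + c.
TP-Q−TP-P: 579a − 181b = 135.2;  TP-R−TP-P: 233a − 311b = 0.
Solving gives a = 0.30492, b = 0.22844.
Gradient magnitude |∇z| = √(a² + b²) = √(0.09298 + 0.05219) = 0.38100.
True dip = arctan(0.38100) = 20.9°, dipping toward SW (azimuth ≈ 233°).

20.9°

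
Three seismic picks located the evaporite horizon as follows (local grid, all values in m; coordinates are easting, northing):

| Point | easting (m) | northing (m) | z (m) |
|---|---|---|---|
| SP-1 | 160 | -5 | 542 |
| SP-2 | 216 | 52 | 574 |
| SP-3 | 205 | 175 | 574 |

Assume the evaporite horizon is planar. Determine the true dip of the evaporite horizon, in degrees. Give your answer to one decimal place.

27.7°

Let the plane be z = a·easting + b·northing + c.
SP-2−SP-1: 56a + 57b = 32;  SP-3−SP-1: 45a + 180b = 32.
Solving gives a = 0.52375, b = 0.04684.
Gradient magnitude |∇z| = √(a² + b²) = √(0.27432 + 0.00219) = 0.52584.
True dip = arctan(0.52584) = 27.7°, dipping toward W (azimuth ≈ 265°).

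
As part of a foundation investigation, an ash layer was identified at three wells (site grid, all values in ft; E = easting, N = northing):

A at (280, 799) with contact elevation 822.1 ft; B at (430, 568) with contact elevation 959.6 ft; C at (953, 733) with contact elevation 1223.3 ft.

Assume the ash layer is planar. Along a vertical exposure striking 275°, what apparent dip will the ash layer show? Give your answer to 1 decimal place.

Let the plane be z = a·E + b·N + c.
B−A: 150a − 231b = 137.5;  C−A: 673a − 66b = 401.2.
Solving gives a = 0.57434, b = −0.22229.
Unit vector along 275° is (sin 275°, cos 275°) = (-0.9962, 0.0872).
Slope in that direction = a·(-0.9962) + b·(0.0872) = −0.59153.
Apparent dip = arctan|0.59153| = 30.6° (true dip is 31.6°, so apparent ≤ true as expected).

30.6°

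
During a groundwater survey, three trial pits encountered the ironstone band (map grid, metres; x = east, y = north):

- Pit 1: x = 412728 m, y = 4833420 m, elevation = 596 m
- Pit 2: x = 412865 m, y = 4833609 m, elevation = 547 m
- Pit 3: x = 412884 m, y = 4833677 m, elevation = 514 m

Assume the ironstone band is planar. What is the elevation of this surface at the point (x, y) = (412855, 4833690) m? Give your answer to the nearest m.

491 m

Let the plane be z = a·x + b·y + c.
Pit 2−Pit 1: 137a + 189b = −49;  Pit 3−Pit 1: 156a + 257b = −82.
Solving gives a = 0.50742358, b = −0.62707424.
Then c = 596 − a·412728 − b·4833420 = 2822081.23.
At (412855, 4833690): z = 209492.4 − 3031082.5 + 2822081.23 = 491.1 m.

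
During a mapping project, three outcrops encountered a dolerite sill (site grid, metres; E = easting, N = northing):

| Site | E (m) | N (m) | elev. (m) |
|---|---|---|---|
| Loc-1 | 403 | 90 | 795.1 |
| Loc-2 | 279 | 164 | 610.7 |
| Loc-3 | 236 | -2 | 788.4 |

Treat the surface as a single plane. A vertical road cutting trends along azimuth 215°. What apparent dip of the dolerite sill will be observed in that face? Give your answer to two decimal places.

31.44°

Let the plane be z = a·E + b·N + c.
Loc-2−Loc-1: −124a + 74b = −184.4;  Loc-3−Loc-1: −167a − 92b = −6.7.
Solving gives a = 0.73469, b = −1.26079.
Unit vector along 215° is (sin 215°, cos 215°) = (-0.5736, -0.8192).
Slope in that direction = a·(-0.5736) + b·(-0.8192) = 0.61138.
Apparent dip = arctan|0.61138| = 31.44° (true dip is 55.6°, so apparent ≤ true as expected).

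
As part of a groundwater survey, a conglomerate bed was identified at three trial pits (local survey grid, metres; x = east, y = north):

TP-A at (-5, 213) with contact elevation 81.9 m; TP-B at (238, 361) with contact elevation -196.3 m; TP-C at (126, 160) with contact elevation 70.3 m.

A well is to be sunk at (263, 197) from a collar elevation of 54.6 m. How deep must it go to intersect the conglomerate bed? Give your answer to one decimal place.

92.7 m

Let the plane be z = a·x + b·y + c.
TP-B−TP-A: 243a + 148b = −278.2;  TP-C−TP-A: 131a − 53b = −11.6.
Solving gives a = −0.51016, b = −1.04210.
Then c = 81.9 − a·-5 − b·213 = 301.32.
At (263, 197): z_contact = −134.17 − 205.29 + 301.32 = -38.15 m.
Depth below ground = 54.6 − (-38.15) = 92.7 m.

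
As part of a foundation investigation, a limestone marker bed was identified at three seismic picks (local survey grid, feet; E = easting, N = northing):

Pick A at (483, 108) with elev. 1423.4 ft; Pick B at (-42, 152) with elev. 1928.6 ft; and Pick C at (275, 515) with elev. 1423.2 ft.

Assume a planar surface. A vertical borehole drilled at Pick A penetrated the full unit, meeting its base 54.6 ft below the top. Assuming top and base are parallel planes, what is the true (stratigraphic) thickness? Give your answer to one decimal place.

36.2 ft

Let the plane be z = a·E + b·N + c.
Pick B−Pick A: −525a + 44b = 505.2;  Pick C−Pick A: −208a + 407b = −0.2.
Solving gives a = −1.00539, b = −0.51430.
|∇z| = √(a²+b²) = 1.12930, so dip δ = arctan(1.12930) = 48.47°.
True thickness = vertical thickness × cos δ = 54.6 × cos 48.47° = 36.2 ft.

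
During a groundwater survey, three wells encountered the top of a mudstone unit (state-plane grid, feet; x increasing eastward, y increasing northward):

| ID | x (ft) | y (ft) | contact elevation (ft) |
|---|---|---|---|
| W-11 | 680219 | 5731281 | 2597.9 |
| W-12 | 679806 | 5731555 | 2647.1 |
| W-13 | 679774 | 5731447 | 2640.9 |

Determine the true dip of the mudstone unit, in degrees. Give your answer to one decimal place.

Let the plane be z = a·x + b·y + c.
W-12−W-11: −413a + 274b = 49.2;  W-13−W-11: −445a + 166b = 43.
Solving gives a = −0.06773, b = 0.07748.
Gradient magnitude |∇z| = √(a² + b²) = √(0.00459 + 0.00600) = 0.10291.
True dip = arctan(0.10291) = 5.9°, dipping toward SE (azimuth ≈ 139°).

5.9°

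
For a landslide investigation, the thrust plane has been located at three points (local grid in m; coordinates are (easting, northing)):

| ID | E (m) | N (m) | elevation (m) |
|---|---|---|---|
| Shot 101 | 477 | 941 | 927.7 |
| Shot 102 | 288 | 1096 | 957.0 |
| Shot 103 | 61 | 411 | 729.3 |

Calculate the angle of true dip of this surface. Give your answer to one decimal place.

17.5°

Two edge vectors: Shot 101→Shot 102 = (-189, 155, 29.3), Shot 101→Shot 103 = (-416, -530, -198.4).
Normal n = (Shot 101→Shot 102) × (Shot 101→Shot 103) = (-15223, -49686.4, 164650).
So ∂z/∂E = −n_x/n_z = 0.09246 and ∂z/∂N = −n_y/n_z = 0.30177.
Gradient magnitude |∇z| = √(a² + b²) = √(0.00855 + 0.09107) = 0.31562.
True dip = arctan(0.31562) = 17.5°, dipping toward SSW (azimuth ≈ 197°).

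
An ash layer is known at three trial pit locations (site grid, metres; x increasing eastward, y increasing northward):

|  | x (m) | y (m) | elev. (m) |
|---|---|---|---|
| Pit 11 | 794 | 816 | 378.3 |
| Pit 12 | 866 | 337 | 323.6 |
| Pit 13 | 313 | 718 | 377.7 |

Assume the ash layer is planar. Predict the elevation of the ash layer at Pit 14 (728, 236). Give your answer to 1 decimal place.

Let the plane be z = a·x + b·y + c.
Pit 12−Pit 11: 72a − 479b = −54.7;  Pit 13−Pit 11: −481a − 98b = −0.6.
Solving gives a = −0.02136, b = 0.11098.
Then c = 378.3 − a·794 − b·816 = 304.70.
At (728, 236): z = −15.6 + 26.2 + 304.70 = 315.3 m.

315.3 m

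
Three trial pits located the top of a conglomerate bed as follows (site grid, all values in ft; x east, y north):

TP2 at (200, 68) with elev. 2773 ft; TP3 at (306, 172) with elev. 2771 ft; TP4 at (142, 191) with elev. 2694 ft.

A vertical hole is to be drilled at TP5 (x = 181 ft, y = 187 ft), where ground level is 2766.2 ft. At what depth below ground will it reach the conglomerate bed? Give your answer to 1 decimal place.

Let the plane be z = a·x + b·y + c.
TP3−TP2: 106a + 104b = −2;  TP4−TP2: −58a + 123b = −79.
Solving gives a = 0.41793, b = −0.44520.
Then c = 2773 − a·200 − b·68 = 2719.69.
At (181, 187): z_contact = 75.65 − 83.25 + 2719.69 = 2712.08 ft.
Depth below ground = 2766.2 − 2712.08 = 54.1 ft.

54.1 ft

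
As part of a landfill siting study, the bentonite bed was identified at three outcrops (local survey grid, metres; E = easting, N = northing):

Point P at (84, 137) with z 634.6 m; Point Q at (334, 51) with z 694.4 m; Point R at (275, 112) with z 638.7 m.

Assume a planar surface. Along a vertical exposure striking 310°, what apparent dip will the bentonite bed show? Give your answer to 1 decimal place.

29.7°

Two edge vectors: Point P→Point Q = (250, -86, 59.8), Point P→Point R = (191, -25, 4.1).
Normal n = (Point P→Point Q) × (Point P→Point R) = (1142.4, 10396.8, 10176).
So ∂z/∂E = −n_x/n_z = −0.11226 and ∂z/∂N = −n_y/n_z = −1.02170.
Unit vector along 310° is (sin 310°, cos 310°) = (-0.7660, 0.6428).
Slope in that direction = a·(-0.7660) + b·(0.6428) = −0.57074.
Apparent dip = arctan|0.57074| = 29.7° (true dip is 45.8°, so apparent ≤ true as expected).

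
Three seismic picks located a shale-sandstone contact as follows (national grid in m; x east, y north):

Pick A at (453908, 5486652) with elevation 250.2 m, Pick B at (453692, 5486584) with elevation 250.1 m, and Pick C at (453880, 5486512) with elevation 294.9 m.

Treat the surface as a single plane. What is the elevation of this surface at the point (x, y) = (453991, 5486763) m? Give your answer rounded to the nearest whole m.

Two edge vectors: Pick A→Pick B = (-216, -68, -0.1), Pick A→Pick C = (-28, -140, 44.7).
Normal n = (Pick A→Pick B) × (Pick A→Pick C) = (-3053.6, 9658, 28336).
So ∂z/∂x = −n_x/n_z = 0.10776398 and ∂z/∂y = −n_y/n_z = −0.34083851.
Intercept c from Pick A: 250.2 − 48914.93 + 1870062.29 = 1821397.56.
At (453991, 5486763): z = 48923.9 − 1870100.1 + 1821397.56 = 221.3 m.

221 m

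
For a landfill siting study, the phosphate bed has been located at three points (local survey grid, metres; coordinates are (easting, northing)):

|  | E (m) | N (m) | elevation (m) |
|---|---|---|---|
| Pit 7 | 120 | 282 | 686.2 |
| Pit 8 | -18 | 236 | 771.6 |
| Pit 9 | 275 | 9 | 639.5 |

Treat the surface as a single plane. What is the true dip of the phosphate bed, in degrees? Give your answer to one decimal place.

Two edge vectors: Pit 7→Pit 8 = (-138, -46, 85.4), Pit 7→Pit 9 = (155, -273, -46.7).
Normal n = (Pit 7→Pit 8) × (Pit 7→Pit 9) = (25462.4, 6792.4, 44804).
So ∂z/∂E = −n_x/n_z = −0.56831 and ∂z/∂N = −n_y/n_z = −0.15160.
Gradient magnitude |∇z| = √(a² + b²) = √(0.32297 + 0.02298) = 0.58818.
True dip = arctan(0.58818) = 30.5°, dipping toward ENE (azimuth ≈ 075°).

30.5°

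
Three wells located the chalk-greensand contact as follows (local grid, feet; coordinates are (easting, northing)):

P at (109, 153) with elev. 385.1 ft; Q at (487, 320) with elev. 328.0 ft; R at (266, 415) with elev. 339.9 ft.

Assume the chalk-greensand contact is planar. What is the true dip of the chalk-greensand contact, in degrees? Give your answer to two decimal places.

Let the plane be z = a·E + b·N + c.
Q−P: 378a + 167b = −57.1;  R−P: 157a + 262b = −45.2.
Solving gives a = −0.10179, b = −0.11152.
Gradient magnitude |∇z| = √(a² + b²) = √(0.01036 + 0.01244) = 0.15099.
True dip = arctan(0.15099) = 8.59°, dipping toward NE (azimuth ≈ 042°).

8.59°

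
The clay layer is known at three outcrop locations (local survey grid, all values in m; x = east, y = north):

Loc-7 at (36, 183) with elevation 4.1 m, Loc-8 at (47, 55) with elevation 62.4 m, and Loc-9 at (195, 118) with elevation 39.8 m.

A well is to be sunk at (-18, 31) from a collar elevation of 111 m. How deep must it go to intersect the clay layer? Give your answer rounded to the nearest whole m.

Let the plane be z = a·x + b·y + c.
Loc-8−Loc-7: 11a − 128b = 58.3;  Loc-9−Loc-7: 159a − 65b = 35.7.
Solving gives a = 0.03973, b = −0.45205.
Then c = 4.1 − a·36 − b·183 = 85.40.
At (-18, 31): z_contact = −0.7 − 14.0 + 85.40 = 70.7 m.
Depth below ground = 111 − 70.7 = 40 m.

40 m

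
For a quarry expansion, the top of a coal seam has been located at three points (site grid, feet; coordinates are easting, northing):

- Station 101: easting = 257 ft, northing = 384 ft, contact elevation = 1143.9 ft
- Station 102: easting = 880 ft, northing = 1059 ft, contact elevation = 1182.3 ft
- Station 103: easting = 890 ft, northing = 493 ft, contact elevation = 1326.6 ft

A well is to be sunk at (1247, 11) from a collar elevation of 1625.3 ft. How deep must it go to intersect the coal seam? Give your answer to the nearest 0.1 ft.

Let the plane be z = a·easting + b·northing + c.
Station 102−Station 101: 623a + 675b = 38.4;  Station 103−Station 101: 633a + 109b = 182.7.
Solving gives a = 0.331518, b = −0.249090.
Then c = 1143.9 − a·257 − b·384 = 1154.35.
At (1247, 11): z_contact = 413.40 − 2.74 + 1154.35 = 1565.01 ft.
Depth below ground = 1625.3 − 1565.01 = 60.3 ft.

60.3 ft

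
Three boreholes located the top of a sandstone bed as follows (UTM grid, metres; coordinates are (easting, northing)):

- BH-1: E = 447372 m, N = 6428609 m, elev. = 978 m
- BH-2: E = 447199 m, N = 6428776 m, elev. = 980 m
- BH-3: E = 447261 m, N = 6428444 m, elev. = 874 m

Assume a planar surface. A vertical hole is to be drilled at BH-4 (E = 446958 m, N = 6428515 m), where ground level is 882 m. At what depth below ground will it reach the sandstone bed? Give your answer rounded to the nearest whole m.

Let the plane be z = a·E + b·N + c.
BH-2−BH-1: −173a + 167b = 2;  BH-3−BH-1: −111a − 165b = −104.
Solving gives a = 0.36187927, b = 0.38685697.
Then c = 978 − a·447372 − b·6428609 = −2647868.87.
At (446958, 6428515): z_contact = 161744.8 + 2486915.9 − 2647868.87 = 791.8 m.
Depth below ground = 882 − 791.8 = 90 m.

90 m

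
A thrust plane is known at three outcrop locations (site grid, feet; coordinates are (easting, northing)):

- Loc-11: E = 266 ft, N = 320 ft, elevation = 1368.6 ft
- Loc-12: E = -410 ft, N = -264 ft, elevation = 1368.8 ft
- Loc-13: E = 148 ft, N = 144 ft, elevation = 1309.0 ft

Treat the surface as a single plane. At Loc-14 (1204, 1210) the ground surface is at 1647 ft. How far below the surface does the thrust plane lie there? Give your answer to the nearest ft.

Two edge vectors: Loc-11→Loc-12 = (-676, -584, 0.2), Loc-11→Loc-13 = (-118, -176, -59.6).
Normal n = (Loc-11→Loc-12) × (Loc-11→Loc-13) = (34841.6, -40313.2, 50064).
So ∂z/∂E = −n_x/n_z = −0.69594 and ∂z/∂N = −n_y/n_z = 0.80523.
Intercept c from Loc-11: 1368.6 + 185.12 − 257.67 = 1296.05.
At (1204, 1210): z_contact = −837.9 + 974.3 + 1296.05 = 1432.5 ft.
Depth below ground = 1647 − 1432.5 = 215 ft.

215 ft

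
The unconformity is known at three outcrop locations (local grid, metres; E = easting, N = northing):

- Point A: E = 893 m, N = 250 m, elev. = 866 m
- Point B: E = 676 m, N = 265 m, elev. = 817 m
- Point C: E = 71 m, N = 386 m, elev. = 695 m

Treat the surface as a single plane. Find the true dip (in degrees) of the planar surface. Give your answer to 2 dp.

16.78°

Two edge vectors: Point A→Point B = (-217, 15, -49), Point A→Point C = (-822, 136, -171).
Normal n = (Point A→Point B) × (Point A→Point C) = (4099, 3171, -17182).
So ∂z/∂E = −n_x/n_z = 0.23856 and ∂z/∂N = −n_y/n_z = 0.18455.
Gradient magnitude |∇z| = √(a² + b²) = √(0.05691 + 0.03406) = 0.30162.
True dip = arctan(0.30162) = 16.78°, dipping toward SW (azimuth ≈ 232°).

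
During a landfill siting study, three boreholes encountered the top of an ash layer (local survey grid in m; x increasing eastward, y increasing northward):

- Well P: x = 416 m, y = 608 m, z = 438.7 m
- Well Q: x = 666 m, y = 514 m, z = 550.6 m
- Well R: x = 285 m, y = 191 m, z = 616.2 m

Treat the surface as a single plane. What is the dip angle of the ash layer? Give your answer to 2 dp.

29.60°

Two edge vectors: Well P→Well Q = (250, -94, 111.9), Well P→Well R = (-131, -417, 177.5).
Normal n = (Well P→Well Q) × (Well P→Well R) = (29977.3, -59033.9, -116564).
So ∂z/∂x = −n_x/n_z = 0.25717 and ∂z/∂y = −n_y/n_z = −0.50645.
Gradient magnitude |∇z| = √(a² + b²) = √(0.06614 + 0.25649) = 0.56801.
True dip = arctan(0.56801) = 29.60°, dipping toward NNW (azimuth ≈ 333°).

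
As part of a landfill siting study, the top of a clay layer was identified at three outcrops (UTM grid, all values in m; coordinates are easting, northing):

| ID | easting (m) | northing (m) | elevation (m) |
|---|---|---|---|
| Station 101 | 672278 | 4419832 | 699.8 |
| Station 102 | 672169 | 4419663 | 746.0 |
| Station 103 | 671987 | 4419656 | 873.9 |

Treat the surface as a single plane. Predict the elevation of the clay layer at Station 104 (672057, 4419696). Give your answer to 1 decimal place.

Let the plane be z = a·easting + b·northing + c.
Station 102−Station 101: −109a − 169b = 46.2;  Station 103−Station 101: −291a − 176b = 174.1.
Solving gives a = −0.709841640, b = 0.184454076.
Then c = 699.8 − a·672278 − b·4419832 = −337345.31.
At (672057, 4419696): z = −477054.0 + 815230.9 − 337345.31 = 831.6 m.

831.6 m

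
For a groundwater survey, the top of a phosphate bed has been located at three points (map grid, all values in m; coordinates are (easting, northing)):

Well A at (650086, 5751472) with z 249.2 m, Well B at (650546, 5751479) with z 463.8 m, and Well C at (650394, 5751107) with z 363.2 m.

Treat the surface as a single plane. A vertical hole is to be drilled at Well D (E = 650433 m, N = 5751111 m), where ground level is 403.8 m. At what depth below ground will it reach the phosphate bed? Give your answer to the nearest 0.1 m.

22.1 m

Two edge vectors: Well A→Well B = (460, 7, 214.6), Well A→Well C = (308, -365, 114).
Normal n = (Well A→Well B) × (Well A→Well C) = (79127, 13656.8, -170056).
So ∂z/∂E = −n_x/n_z = 0.465299666 and ∂z/∂N = −n_y/n_z = 0.080307663.
Intercept c from Well A: 249.2 − 302484.80 − 461887.28 = −764122.88.
At (650433, 5751111): z_contact = 302646.26 + 461858.29 − 764122.88 = 381.67 m.
Depth below ground = 403.8 − 381.67 = 22.1 m.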